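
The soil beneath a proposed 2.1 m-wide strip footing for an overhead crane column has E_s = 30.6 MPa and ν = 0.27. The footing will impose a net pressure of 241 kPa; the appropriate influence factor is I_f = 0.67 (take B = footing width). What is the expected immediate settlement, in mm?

S_e ≈ 10.3 mm

Immediate (elastic) settlement: S_e = q·B·(1−ν²)/E_s · I_f.
E_s = 30.6 MPa = 30600 kPa.
S_e = 241 × 2.1 × (1 − 0.27²) / 30600 × 0.67
    = 241 × 2.1 × 0.9271 / 30600 × 0.67
    = 0.01027 m = 10.27 mm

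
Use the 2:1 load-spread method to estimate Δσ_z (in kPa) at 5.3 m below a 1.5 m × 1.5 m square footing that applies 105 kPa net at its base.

By the 2:1 method the load spreads at 1 horizontal : 2 vertical, so at depth z the loaded area has grown by z in each plan dimension:
Δσ = qBL/((B+z)(L+z)) = 105×1.5×1.5/((1.5+5.3)(1.5+5.3)) = 5.1092 kPa

Δσ_z ≈ 5.11 kPa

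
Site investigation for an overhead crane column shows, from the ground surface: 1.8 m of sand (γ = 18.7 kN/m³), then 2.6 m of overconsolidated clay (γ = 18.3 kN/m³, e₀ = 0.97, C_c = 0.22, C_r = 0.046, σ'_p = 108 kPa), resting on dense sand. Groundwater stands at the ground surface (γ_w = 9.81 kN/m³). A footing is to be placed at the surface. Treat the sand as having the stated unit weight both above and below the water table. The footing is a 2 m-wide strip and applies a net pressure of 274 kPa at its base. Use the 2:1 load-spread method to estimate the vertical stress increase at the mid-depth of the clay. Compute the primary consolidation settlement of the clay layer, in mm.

Mid-depth of clay below the ground surface: z = 1.8 + 2.6/2 = 3.1 m.
Total vertical stress at mid-clay: σ_v = 18.7×1.8 + 18.3×1.3 = 57.45 kPa.
Pore pressure: u = 9.81×(3.1 − 0) = 30.411 kPa.
Initial effective stress: σ'_0 = σ_v − u = 57.45 − 30.411 = 27.039 kPa.
Stress increase at mid-clay by the 2:1 spreading method:
Δσ = qB/(B+z) = 274×2/(2+3.1) = 107.45 kPa
Final effective stress: σ'_f = 27.039 + 107.45 = 134.49 kPa.
σ'_f = 134.49 > σ'_p = 108 kPa, so the stress path crosses the preconsolidation pressure — recompression up to σ'_p, then virgin compression beyond:
S_c = H/(1+e₀)·[C_r·log₁₀(σ'_p/σ'_0) + C_c·log₁₀(σ'_f/σ'_p)]
    = 2.6/1.97 × [0.046×log₁₀(108/27.039) + 0.22×log₁₀(134.49/108)]
    = 1.3198 × [0.027666 + 0.020959] = 0.06418 m

S_c ≈ 64.2 mm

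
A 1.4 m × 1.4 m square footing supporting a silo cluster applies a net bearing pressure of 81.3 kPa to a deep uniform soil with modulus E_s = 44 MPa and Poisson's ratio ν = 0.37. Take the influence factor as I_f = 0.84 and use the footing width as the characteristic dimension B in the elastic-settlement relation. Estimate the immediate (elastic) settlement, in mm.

S_e ≈ 1.88 mm

Immediate (elastic) settlement: S_e = q·B·(1−ν²)/E_s · I_f.
E_s = 44 MPa = 44000 kPa.
S_e = 81.3 × 1.4 × (1 − 0.37²) / 44000 × 0.84
    = 81.3 × 1.4 × 0.8631 / 44000 × 0.84
    = 0.001875 m = 1.875 mm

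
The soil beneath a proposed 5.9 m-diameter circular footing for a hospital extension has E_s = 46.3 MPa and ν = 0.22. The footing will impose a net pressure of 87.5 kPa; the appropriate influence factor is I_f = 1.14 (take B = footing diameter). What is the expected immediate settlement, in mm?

Immediate (elastic) settlement: S_e = q·B·(1−ν²)/E_s · I_f.
E_s = 46.3 MPa = 46300 kPa.
S_e = 87.5 × 5.9 × (1 − 0.22²) / 46300 × 1.14
    = 87.5 × 5.9 × 0.9516 / 46300 × 1.14
    = 0.0121 m = 12.1 mm

S_e ≈ 12.1 mm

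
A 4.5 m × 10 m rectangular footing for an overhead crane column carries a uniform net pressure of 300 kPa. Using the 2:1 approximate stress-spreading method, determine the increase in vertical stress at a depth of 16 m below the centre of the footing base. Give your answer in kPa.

Δσ_z ≈ 25.3 kPa

By the 2:1 method the load spreads at 1 horizontal : 2 vertical, so at depth z the loaded area has grown by z in each plan dimension:
Δσ = qBL/((B+z)(L+z)) = 300×4.5×10/((4.5+16)(10+16)) = 25.328 kPa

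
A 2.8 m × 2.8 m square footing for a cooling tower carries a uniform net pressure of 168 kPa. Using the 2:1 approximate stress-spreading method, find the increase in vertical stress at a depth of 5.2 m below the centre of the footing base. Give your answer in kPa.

Δσ_z ≈ 20.6 kPa

By the 2:1 method the load spreads at 1 horizontal : 2 vertical, so at depth z the loaded area has grown by z in each plan dimension:
Δσ = qBL/((B+z)(L+z)) = 168×2.8×2.8/((2.8+5.2)(2.8+5.2)) = 20.58 kPa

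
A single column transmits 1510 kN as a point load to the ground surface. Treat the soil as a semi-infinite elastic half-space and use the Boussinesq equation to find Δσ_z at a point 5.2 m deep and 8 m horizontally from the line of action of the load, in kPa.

Δσ_z ≈ 1.28 kPa

Boussinesq vertical stress below a point load on an elastic half-space:
Δσ_z = 3P/(2πz²) · [1 + (r/z)²]^(−5/2)
r/z = 8/5.2 = 1.5385; [1+(r/z)²]^(−5/2) = 0.048077.
Δσ_z = 3×1510/(2π×5.2²) × 0.048077 = 26.663 × 0.048077 = 1.282 kPa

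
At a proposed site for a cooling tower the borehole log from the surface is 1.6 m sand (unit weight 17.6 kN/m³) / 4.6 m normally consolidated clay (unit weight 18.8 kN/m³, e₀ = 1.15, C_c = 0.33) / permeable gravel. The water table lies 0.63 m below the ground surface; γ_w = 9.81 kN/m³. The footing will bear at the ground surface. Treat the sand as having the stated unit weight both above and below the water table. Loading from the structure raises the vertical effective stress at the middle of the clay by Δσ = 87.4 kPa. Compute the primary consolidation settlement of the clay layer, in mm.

S_c ≈ 359 mm

Mid-depth of clay below the ground surface: z = 1.6 + 4.6/2 = 3.9 m.
Total vertical stress at mid-clay: σ_v = 17.6×1.6 + 18.8×2.3 = 71.4 kPa.
Pore pressure: u = 9.81×(3.9 − 0.63) = 32.079 kPa.
Initial effective stress: σ'_0 = σ_v − u = 71.4 − 32.079 = 39.321 kPa.
Final effective stress: σ'_f = σ'_0 + Δσ = 39.321 + 87.4 = 126.72 kPa.
Normally consolidated clay, so the full stress increment lies on the virgin compression line:
S_c = C_c·H/(1+e₀)·log₁₀(σ'_f/σ'_0) = 0.33×4.6/(1+1.15)×log₁₀(126.72/39.321)
    = 0.70605 × 0.50822 = 0.3588 m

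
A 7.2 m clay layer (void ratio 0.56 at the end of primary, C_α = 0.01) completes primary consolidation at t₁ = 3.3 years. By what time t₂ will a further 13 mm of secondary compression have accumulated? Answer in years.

S_s = C_α·H/(1+e_p)·log₁₀(t₂/t₁) ⇒ log₁₀(t₂/t₁) = S_s·(1+e_p)/(C_α·H).
log₁₀(t₂/t₁) = 0.013 × (1+0.56) / (0.01×7.2) = 0.2817
t₂ = t₁ × 10^0.2817 = 3.3 × 1.913 = 6.312 years

t₂ ≈ 6.31 years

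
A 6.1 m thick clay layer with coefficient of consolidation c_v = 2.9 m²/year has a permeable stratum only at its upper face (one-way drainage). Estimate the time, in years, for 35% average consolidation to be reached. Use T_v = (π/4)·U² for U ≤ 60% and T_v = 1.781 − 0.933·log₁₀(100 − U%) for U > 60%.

t ≈ 1.23 years

Drainage path length: H_d = H = 6.1 m (single drainage).
U ≤ 60%: T_v = (π/4)·U² = (π/4)×0.35² = 0.096211.
t = T_v·H_d²/c_v = 0.096211×6.1²/2.9 = 1.234 years.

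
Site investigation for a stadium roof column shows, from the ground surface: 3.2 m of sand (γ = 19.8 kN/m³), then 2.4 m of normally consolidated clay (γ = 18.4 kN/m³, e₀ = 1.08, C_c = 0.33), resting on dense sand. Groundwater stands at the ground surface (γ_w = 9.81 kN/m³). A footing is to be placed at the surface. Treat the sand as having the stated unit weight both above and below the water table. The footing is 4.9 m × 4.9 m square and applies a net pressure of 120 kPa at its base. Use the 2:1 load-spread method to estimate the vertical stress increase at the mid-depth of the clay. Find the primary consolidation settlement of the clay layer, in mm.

S_c ≈ 96.1 mm

Mid-depth of clay below the ground surface: z = 3.2 + 2.4/2 = 4.4 m.
Total vertical stress at mid-clay: σ_v = 19.8×3.2 + 18.4×1.2 = 85.44 kPa.
Pore pressure: u = 9.81×(4.4 − 0) = 43.164 kPa.
Initial effective stress: σ'_0 = σ_v − u = 85.44 − 43.164 = 42.276 kPa.
Stress increase at mid-clay by the 2:1 spreading method:
Δσ = qBL/((B+z)(L+z)) = 120×4.9×4.9/((4.9+4.4)(4.9+4.4)) = 33.313 kPa
Final effective stress: σ'_f = σ'_0 + Δσ = 42.276 + 33.313 = 75.589 kPa.
Normally consolidated clay, so the full stress increment lies on the virgin compression line:
S_c = C_c·H/(1+e₀)·log₁₀(σ'_f/σ'_0) = 0.33×2.4/(1+1.08)×log₁₀(75.589/42.276)
    = 0.38077 × 0.25236 = 0.09609 m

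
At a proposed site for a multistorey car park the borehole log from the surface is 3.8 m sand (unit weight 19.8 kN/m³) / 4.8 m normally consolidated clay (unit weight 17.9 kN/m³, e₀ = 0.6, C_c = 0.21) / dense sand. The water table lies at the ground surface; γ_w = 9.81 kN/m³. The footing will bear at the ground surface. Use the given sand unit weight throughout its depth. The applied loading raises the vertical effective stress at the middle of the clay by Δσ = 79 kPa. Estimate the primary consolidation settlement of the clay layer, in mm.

Mid-depth of clay below the ground surface: z = 3.8 + 4.8/2 = 6.2 m.
Total vertical stress at mid-clay: σ_v = 19.8×3.8 + 17.9×2.4 = 118.2 kPa.
Pore pressure: u = 9.81×(6.2 − 0) = 60.822 kPa.
Initial effective stress: σ'_0 = σ_v − u = 118.2 − 60.822 = 57.378 kPa.
Final effective stress: σ'_f = σ'_0 + Δσ = 57.378 + 79 = 136.38 kPa.
Normally consolidated clay, so the full stress increment lies on the virgin compression line:
S_c = C_c·H/(1+e₀)·log₁₀(σ'_f/σ'_0) = 0.21×4.8/(1+0.6)×log₁₀(136.38/57.378)
    = 0.63 × 0.37601 = 0.2369 m

S_c ≈ 237 mm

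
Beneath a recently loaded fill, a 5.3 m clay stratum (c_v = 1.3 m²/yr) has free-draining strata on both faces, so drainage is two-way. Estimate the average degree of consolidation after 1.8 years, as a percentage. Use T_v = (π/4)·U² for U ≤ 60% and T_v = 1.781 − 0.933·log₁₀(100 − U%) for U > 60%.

Drainage path length: H_d = H/2 = 2.65 m (double drainage).
T_v = c_v·t/H_d² = 1.3×1.8/2.65² = 0.33321.
T_v = 0.33321 corresponds to the U > 60% branch:
U = 1 − 10^((1.781 − T_v)/0.933)/100 = 0.6437

U ≈ 64.4 %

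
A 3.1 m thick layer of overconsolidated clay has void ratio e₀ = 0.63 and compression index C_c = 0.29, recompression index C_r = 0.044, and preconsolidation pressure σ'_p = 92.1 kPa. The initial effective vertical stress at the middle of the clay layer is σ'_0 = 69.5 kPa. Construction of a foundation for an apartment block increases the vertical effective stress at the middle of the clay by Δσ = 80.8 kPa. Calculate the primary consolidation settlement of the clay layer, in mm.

Final effective stress: σ'_f = 69.5 + 80.8 = 150.3 kPa.
σ'_f = 150.3 > σ'_p = 92.1 kPa, so the stress path crosses the preconsolidation pressure — recompression up to σ'_p, then virgin compression beyond:
S_c = H/(1+e₀)·[C_r·log₁₀(σ'_p/σ'_0) + C_c·log₁₀(σ'_f/σ'_p)]
    = 3.1/1.63 × [0.044×log₁₀(92.1/69.5) + 0.29×log₁₀(150.3/92.1)]
    = 1.9018 × [0.0053801 + 0.061683] = 0.1275 m

S_c ≈ 128 mm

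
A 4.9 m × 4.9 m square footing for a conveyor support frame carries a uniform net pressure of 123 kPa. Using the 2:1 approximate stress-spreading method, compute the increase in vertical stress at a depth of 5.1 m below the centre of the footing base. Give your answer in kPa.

By the 2:1 method the load spreads at 1 horizontal : 2 vertical, so at depth z the loaded area has grown by z in each plan dimension:
Δσ = qBL/((B+z)(L+z)) = 123×4.9×4.9/((4.9+5.1)(4.9+5.1)) = 29.532 kPa

Δσ_z ≈ 29.5 kPa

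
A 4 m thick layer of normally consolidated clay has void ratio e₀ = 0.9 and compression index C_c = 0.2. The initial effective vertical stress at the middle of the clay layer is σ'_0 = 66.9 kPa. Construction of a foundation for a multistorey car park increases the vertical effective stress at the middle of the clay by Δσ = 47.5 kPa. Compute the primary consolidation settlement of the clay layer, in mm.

S_c ≈ 98.1 mm

Final effective stress: σ'_f = σ'_0 + Δσ = 66.9 + 47.5 = 114.4 kPa.
Normally consolidated clay, so the full stress increment lies on the virgin compression line:
S_c = C_c·H/(1+e₀)·log₁₀(σ'_f/σ'_0) = 0.2×4/(1+0.9)×log₁₀(114.4/66.9)
    = 0.42105 × 0.233 = 0.0981 m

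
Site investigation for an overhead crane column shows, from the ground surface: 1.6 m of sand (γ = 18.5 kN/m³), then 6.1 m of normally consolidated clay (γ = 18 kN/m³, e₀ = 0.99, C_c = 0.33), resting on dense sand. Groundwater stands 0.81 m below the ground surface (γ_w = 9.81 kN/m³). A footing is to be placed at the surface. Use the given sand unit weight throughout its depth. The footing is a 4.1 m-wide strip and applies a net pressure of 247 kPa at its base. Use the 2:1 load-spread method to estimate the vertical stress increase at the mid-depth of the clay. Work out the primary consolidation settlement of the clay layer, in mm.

Mid-depth of clay below the ground surface: z = 1.6 + 6.1/2 = 4.65 m.
Total vertical stress at mid-clay: σ_v = 18.5×1.6 + 18×3.05 = 84.5 kPa.
Pore pressure: u = 9.81×(4.65 − 0.81) = 37.67 kPa.
Initial effective stress: σ'_0 = σ_v − u = 84.5 − 37.67 = 46.83 kPa.
Stress increase at mid-clay by the 2:1 spreading method:
Δσ = qB/(B+z) = 247×4.1/(4.1+4.65) = 115.74 kPa
Final effective stress: σ'_f = σ'_0 + Δσ = 46.83 + 115.74 = 162.57 kPa.
Normally consolidated clay, so the full stress increment lies on the virgin compression line:
S_c = C_c·H/(1+e₀)·log₁₀(σ'_f/σ'_0) = 0.33×6.1/(1+0.99)×log₁₀(162.57/46.83)
    = 1.0116 × 0.54052 = 0.5468 m

S_c ≈ 547 mm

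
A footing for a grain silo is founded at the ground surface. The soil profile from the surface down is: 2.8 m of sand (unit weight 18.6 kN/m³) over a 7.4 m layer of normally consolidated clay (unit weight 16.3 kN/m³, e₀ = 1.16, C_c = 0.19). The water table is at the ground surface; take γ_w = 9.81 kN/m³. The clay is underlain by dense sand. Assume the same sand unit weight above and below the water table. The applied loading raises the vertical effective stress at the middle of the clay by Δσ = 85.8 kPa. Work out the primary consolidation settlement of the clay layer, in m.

S_c ≈ 0.287 m

Mid-depth of clay below the ground surface: z = 2.8 + 7.4/2 = 6.5 m.
Total vertical stress at mid-clay: σ_v = 18.6×2.8 + 16.3×3.7 = 112.39 kPa.
Pore pressure: u = 9.81×(6.5 − 0) = 63.765 kPa.
Initial effective stress: σ'_0 = σ_v − u = 112.39 − 63.765 = 48.625 kPa.
Final effective stress: σ'_f = σ'_0 + Δσ = 48.625 + 85.8 = 134.43 kPa.
Normally consolidated clay, so the full stress increment lies on the virgin compression line:
S_c = C_c·H/(1+e₀)·log₁₀(σ'_f/σ'_0) = 0.19×7.4/(1+1.16)×log₁₀(134.43/48.625)
    = 0.65093 × 0.44164 = 0.2875 m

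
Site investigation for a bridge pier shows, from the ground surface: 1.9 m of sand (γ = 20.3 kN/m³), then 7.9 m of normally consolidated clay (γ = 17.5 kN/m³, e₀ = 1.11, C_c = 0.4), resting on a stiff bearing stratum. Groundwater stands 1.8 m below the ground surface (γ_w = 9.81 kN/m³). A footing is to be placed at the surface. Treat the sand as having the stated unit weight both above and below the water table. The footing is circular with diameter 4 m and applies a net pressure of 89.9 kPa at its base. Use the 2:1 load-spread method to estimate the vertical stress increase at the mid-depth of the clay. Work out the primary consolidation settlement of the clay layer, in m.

S_c ≈ 0.128 m

Mid-depth of clay below the ground surface: z = 1.9 + 7.9/2 = 5.85 m.
Total vertical stress at mid-clay: σ_v = 20.3×1.9 + 17.5×3.95 = 107.69 kPa.
Pore pressure: u = 9.81×(5.85 − 1.8) = 39.73 kPa.
Initial effective stress: σ'_0 = σ_v − u = 107.69 − 39.73 = 67.96 kPa.
Stress increase at mid-clay by the 2:1 spreading method:
Δσ ≈ qD²/(D+z)² = 89.9×4²/(4+5.85)² = 14.825 kPa
Final effective stress: σ'_f = σ'_0 + Δσ = 67.96 + 14.825 = 82.785 kPa.
Normally consolidated clay, so the full stress increment lies on the virgin compression line:
S_c = C_c·H/(1+e₀)·log₁₀(σ'_f/σ'_0) = 0.4×7.9/(1+1.11)×log₁₀(82.785/67.96)
    = 1.4976 × 0.085698 = 0.1283 m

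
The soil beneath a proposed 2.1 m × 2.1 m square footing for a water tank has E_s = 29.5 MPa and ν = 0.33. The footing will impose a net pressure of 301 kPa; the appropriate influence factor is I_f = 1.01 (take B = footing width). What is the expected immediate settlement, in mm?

S_e ≈ 19.3 mm

Immediate (elastic) settlement: S_e = q·B·(1−ν²)/E_s · I_f.
E_s = 29.5 MPa = 29500 kPa.
S_e = 301 × 2.1 × (1 − 0.33²) / 29500 × 1.01
    = 301 × 2.1 × 0.8911 / 29500 × 1.01
    = 0.01928 m = 19.28 mm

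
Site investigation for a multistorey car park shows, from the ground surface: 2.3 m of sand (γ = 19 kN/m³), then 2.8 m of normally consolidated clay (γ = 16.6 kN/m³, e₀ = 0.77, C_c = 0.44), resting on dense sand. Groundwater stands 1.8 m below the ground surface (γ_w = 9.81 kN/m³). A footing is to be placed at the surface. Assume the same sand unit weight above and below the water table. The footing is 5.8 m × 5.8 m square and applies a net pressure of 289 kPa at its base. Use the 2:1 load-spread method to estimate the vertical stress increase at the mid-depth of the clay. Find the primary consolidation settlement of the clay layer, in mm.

S_c ≈ 354 mm

Mid-depth of clay below the ground surface: z = 2.3 + 2.8/2 = 3.7 m.
Total vertical stress at mid-clay: σ_v = 19×2.3 + 16.6×1.4 = 66.94 kPa.
Pore pressure: u = 9.81×(3.7 − 1.8) = 18.639 kPa.
Initial effective stress: σ'_0 = σ_v − u = 66.94 − 18.639 = 48.301 kPa.
Stress increase at mid-clay by the 2:1 spreading method:
Δσ = qBL/((B+z)(L+z)) = 289×5.8×5.8/((5.8+3.7)(5.8+3.7)) = 107.72 kPa
Final effective stress: σ'_f = σ'_0 + Δσ = 48.301 + 107.72 = 156.02 kPa.
Normally consolidated clay, so the full stress increment lies on the virgin compression line:
S_c = C_c·H/(1+e₀)·log₁₀(σ'_f/σ'_0) = 0.44×2.8/(1+0.77)×log₁₀(156.02/48.301)
    = 0.69605 × 0.50922 = 0.3544 m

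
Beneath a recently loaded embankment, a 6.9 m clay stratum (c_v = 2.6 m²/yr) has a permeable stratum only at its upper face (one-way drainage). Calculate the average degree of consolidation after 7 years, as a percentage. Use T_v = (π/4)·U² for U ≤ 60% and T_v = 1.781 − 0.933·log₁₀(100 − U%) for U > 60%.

U ≈ 68.4 %

Drainage path length: H_d = H = 6.9 m (single drainage).
T_v = c_v·t/H_d² = 2.6×7/6.9² = 0.38227.
T_v = 0.38227 corresponds to the U > 60% branch:
U = 1 − 10^((1.781 − T_v)/0.933)/100 = 0.6844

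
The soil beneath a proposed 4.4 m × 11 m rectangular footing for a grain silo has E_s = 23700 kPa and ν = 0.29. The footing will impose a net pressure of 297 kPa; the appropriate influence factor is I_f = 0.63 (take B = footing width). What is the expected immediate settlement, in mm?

Immediate (elastic) settlement: S_e = q·B·(1−ν²)/E_s · I_f.
S_e = 297 × 4.4 × (1 − 0.29²) / 23700 × 0.63
    = 297 × 4.4 × 0.9159 / 23700 × 0.63
    = 0.03182 m = 31.82 mm

S_e ≈ 31.8 mm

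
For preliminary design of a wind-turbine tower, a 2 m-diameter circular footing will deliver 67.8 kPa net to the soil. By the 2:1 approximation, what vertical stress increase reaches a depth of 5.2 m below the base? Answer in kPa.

By the 2:1 method the load spreads at 1 horizontal : 2 vertical, so at depth z the loaded area has grown by z in each plan dimension:
Δσ ≈ qD²/(D+z)² = 67.8×2²/(2+5.2)² = 5.2315 kPa

Δσ_z ≈ 5.23 kPa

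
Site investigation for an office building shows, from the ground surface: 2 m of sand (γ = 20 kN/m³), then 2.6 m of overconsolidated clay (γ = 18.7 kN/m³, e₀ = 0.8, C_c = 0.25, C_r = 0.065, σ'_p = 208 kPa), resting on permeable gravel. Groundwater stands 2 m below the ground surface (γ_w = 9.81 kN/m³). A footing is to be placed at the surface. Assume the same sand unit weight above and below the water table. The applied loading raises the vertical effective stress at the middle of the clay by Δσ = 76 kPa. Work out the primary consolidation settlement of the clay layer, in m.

S_c ≈ 0.0369 m

Mid-depth of clay below the ground surface: z = 2 + 2.6/2 = 3.3 m.
Total vertical stress at mid-clay: σ_v = 20×2 + 18.7×1.3 = 64.31 kPa.
Pore pressure: u = 9.81×(3.3 − 2) = 12.753 kPa.
Initial effective stress: σ'_0 = σ_v − u = 64.31 − 12.753 = 51.557 kPa.
Final effective stress: σ'_f = 51.557 + 76 = 127.56 kPa.
σ'_f = 127.56 ≤ σ'_p = 208 kPa, so the clay remains overconsolidated and only the recompression index applies:
S_c = C_r·H/(1+e₀)·log₁₀(σ'_f/σ'_0) = 0.065×2.6/1.8×log₁₀(127.56/51.557)
    = 0.093886 × 0.39343 = 0.03694 m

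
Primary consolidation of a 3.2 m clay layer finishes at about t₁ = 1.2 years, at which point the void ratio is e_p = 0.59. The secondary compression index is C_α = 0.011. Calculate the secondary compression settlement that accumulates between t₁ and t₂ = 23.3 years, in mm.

S_s ≈ 28.5 mm

Secondary compression: S_s = C_α·H/(1+e_p)·log₁₀(t₂/t₁)
S_s = 0.011×3.2/(1+0.59)×log₁₀(23.3/1.2)
    = 0.02214 × 1.288 = 0.02852 m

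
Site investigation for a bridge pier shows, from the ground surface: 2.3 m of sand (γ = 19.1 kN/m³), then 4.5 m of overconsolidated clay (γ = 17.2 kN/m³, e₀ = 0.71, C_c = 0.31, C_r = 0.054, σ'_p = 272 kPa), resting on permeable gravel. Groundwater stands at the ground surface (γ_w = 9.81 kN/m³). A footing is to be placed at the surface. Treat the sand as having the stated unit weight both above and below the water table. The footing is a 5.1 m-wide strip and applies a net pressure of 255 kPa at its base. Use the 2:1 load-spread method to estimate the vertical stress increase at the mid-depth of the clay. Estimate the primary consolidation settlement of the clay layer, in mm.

S_c ≈ 93.5 mm

Mid-depth of clay below the ground surface: z = 2.3 + 4.5/2 = 4.55 m.
Total vertical stress at mid-clay: σ_v = 19.1×2.3 + 17.2×2.25 = 82.63 kPa.
Pore pressure: u = 9.81×(4.55 − 0) = 44.636 kPa.
Initial effective stress: σ'_0 = σ_v − u = 82.63 − 44.636 = 37.994 kPa.
Stress increase at mid-clay by the 2:1 spreading method:
Δσ = qB/(B+z) = 255×5.1/(5.1+4.55) = 134.77 kPa
Final effective stress: σ'_f = 37.994 + 134.77 = 172.76 kPa.
σ'_f = 172.76 ≤ σ'_p = 272 kPa, so the clay remains overconsolidated and only the recompression index applies:
S_c = C_r·H/(1+e₀)·log₁₀(σ'_f/σ'_0) = 0.054×4.5/1.71×log₁₀(172.76/37.994)
    = 0.14211 × 0.65773 = 0.09347 m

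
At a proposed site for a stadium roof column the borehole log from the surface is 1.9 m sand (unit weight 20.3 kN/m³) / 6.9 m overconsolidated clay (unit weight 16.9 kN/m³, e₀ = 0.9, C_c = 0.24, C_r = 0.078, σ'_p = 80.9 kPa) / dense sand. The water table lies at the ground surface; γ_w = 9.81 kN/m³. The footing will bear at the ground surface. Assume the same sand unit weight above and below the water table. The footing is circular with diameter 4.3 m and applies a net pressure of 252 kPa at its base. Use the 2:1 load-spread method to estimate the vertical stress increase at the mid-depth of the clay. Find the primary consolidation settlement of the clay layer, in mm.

Mid-depth of clay below the ground surface: z = 1.9 + 6.9/2 = 5.35 m.
Total vertical stress at mid-clay: σ_v = 20.3×1.9 + 16.9×3.45 = 96.875 kPa.
Pore pressure: u = 9.81×(5.35 − 0) = 52.483 kPa.
Initial effective stress: σ'_0 = σ_v − u = 96.875 − 52.483 = 44.392 kPa.
Stress increase at mid-clay by the 2:1 spreading method:
Δσ ≈ qD²/(D+z)² = 252×4.3²/(4.3+5.35)² = 50.036 kPa
Final effective stress: σ'_f = 44.392 + 50.036 = 94.428 kPa.
σ'_f = 94.428 > σ'_p = 80.9 kPa, so the stress path crosses the preconsolidation pressure — recompression up to σ'_p, then virgin compression beyond:
S_c = H/(1+e₀)·[C_r·log₁₀(σ'_p/σ'_0) + C_c·log₁₀(σ'_f/σ'_p)]
    = 6.9/1.9 × [0.078×log₁₀(80.9/44.392) + 0.24×log₁₀(94.428/80.9)]
    = 3.6316 × [0.02033 + 0.016117] = 0.1324 m

S_c ≈ 132 mm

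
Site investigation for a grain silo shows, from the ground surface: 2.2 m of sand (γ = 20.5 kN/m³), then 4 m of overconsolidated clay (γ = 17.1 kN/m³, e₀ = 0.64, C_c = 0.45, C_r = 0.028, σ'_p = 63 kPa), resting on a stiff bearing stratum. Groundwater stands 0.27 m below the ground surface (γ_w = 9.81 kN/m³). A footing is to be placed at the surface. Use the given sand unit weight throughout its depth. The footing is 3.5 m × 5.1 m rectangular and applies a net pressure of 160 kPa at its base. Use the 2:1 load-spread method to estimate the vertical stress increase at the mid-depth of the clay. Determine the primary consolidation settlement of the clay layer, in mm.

S_c ≈ 131 mm

Mid-depth of clay below the ground surface: z = 2.2 + 4/2 = 4.2 m.
Total vertical stress at mid-clay: σ_v = 20.5×2.2 + 17.1×2 = 79.3 kPa.
Pore pressure: u = 9.81×(4.2 − 0.27) = 38.553 kPa.
Initial effective stress: σ'_0 = σ_v − u = 79.3 − 38.553 = 40.747 kPa.
Stress increase at mid-clay by the 2:1 spreading method:
Δσ = qBL/((B+z)(L+z)) = 160×3.5×5.1/((3.5+4.2)(5.1+4.2)) = 39.883 kPa
Final effective stress: σ'_f = 40.747 + 39.883 = 80.63 kPa.
σ'_f = 80.63 > σ'_p = 63 kPa, so the stress path crosses the preconsolidation pressure — recompression up to σ'_p, then virgin compression beyond:
S_c = H/(1+e₀)·[C_r·log₁₀(σ'_p/σ'_0) + C_c·log₁₀(σ'_f/σ'_p)]
    = 4/1.64 × [0.028×log₁₀(63/40.747) + 0.45×log₁₀(80.63/63)]
    = 2.439 × [0.0052989 + 0.04822] = 0.1305 m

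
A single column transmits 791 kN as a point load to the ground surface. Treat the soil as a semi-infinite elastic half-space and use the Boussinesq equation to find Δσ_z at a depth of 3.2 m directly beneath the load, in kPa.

Boussinesq vertical stress below a point load on an elastic half-space:
Δσ_z = 3P/(2πz²) · [1 + (r/z)²]^(−5/2)
r/z = 0/3.2 = 0; [1+(r/z)²]^(−5/2) = 1.
Δσ_z = 3×791/(2π×3.2²) × 1 = 36.882 × 1 = 36.88 kPa

Δσ_z ≈ 36.9 kPa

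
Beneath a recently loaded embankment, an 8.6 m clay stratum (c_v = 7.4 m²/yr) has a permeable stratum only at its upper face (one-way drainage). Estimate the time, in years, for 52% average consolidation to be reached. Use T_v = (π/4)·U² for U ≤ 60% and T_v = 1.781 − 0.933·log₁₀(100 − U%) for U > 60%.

t ≈ 2.12 years

Drainage path length: H_d = H = 8.6 m (single drainage).
U ≤ 60%: T_v = (π/4)·U² = (π/4)×0.52² = 0.21237.
t = T_v·H_d²/c_v = 0.21237×8.6²/7.4 = 2.123 years.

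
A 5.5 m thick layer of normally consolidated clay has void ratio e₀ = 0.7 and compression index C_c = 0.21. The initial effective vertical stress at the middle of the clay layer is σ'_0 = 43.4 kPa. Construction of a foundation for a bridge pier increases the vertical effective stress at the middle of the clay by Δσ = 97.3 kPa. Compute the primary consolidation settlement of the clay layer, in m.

S_c ≈ 0.347 m

Final effective stress: σ'_f = σ'_0 + Δσ = 43.4 + 97.3 = 140.7 kPa.
Normally consolidated clay, so the full stress increment lies on the virgin compression line:
S_c = C_c·H/(1+e₀)·log₁₀(σ'_f/σ'_0) = 0.21×5.5/(1+0.7)×log₁₀(140.7/43.4)
    = 0.67941 × 0.5108 = 0.347 m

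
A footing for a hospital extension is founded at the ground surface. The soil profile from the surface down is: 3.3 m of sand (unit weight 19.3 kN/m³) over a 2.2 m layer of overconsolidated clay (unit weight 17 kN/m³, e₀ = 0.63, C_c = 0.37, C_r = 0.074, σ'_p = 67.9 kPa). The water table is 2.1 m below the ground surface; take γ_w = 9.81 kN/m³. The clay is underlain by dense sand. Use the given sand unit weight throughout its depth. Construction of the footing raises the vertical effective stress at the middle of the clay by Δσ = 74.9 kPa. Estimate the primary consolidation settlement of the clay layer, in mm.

S_c ≈ 154 mm

Mid-depth of clay below the ground surface: z = 3.3 + 2.2/2 = 4.4 m.
Total vertical stress at mid-clay: σ_v = 19.3×3.3 + 17×1.1 = 82.39 kPa.
Pore pressure: u = 9.81×(4.4 − 2.1) = 22.563 kPa.
Initial effective stress: σ'_0 = σ_v − u = 82.39 − 22.563 = 59.827 kPa.
Final effective stress: σ'_f = 59.827 + 74.9 = 134.73 kPa.
σ'_f = 134.73 > σ'_p = 67.9 kPa, so the stress path crosses the preconsolidation pressure — recompression up to σ'_p, then virgin compression beyond:
S_c = H/(1+e₀)·[C_r·log₁₀(σ'_p/σ'_0) + C_c·log₁₀(σ'_f/σ'_p)]
    = 2.2/1.63 × [0.074×log₁₀(67.9/59.827) + 0.37×log₁₀(134.73/67.9)]
    = 1.3497 × [0.004068 + 0.11011] = 0.1541 m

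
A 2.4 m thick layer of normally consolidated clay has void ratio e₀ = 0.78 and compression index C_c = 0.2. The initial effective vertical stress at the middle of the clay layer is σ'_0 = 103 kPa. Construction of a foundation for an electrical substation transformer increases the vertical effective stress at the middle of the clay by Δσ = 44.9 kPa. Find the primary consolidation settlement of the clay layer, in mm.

S_c ≈ 42.4 mm

Final effective stress: σ'_f = σ'_0 + Δσ = 103 + 44.9 = 147.9 kPa.
Normally consolidated clay, so the full stress increment lies on the virgin compression line:
S_c = C_c·H/(1+e₀)·log₁₀(σ'_f/σ'_0) = 0.2×2.4/(1+0.78)×log₁₀(147.9/103)
    = 0.26966 × 0.15713 = 0.04237 m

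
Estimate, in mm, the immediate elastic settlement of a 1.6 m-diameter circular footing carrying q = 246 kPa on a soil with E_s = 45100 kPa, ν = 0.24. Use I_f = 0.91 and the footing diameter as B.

S_e ≈ 7.48 mm

Immediate (elastic) settlement: S_e = q·B·(1−ν²)/E_s · I_f.
S_e = 246 × 1.6 × (1 − 0.24²) / 45100 × 0.91
    = 246 × 1.6 × 0.9424 / 45100 × 0.91
    = 0.007484 m = 7.484 mm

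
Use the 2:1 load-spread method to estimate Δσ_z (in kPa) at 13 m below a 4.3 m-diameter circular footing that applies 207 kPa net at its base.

Δσ_z ≈ 12.8 kPa

By the 2:1 method the load spreads at 1 horizontal : 2 vertical, so at depth z the loaded area has grown by z in each plan dimension:
Δσ ≈ qD²/(D+z)² = 207×4.3²/(4.3+13)² = 12.788 kPa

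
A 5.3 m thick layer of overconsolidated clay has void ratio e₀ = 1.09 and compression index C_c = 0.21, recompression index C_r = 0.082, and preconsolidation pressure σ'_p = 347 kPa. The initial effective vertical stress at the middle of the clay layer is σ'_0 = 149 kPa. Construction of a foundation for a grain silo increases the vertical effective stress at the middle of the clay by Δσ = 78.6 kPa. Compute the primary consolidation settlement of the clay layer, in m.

S_c ≈ 0.0383 m

Final effective stress: σ'_f = 149 + 78.6 = 227.6 kPa.
σ'_f = 227.6 ≤ σ'_p = 347 kPa, so the clay remains overconsolidated and only the recompression index applies:
S_c = C_r·H/(1+e₀)·log₁₀(σ'_f/σ'_0) = 0.082×5.3/2.09×log₁₀(227.6/149)
    = 0.20794 × 0.18399 = 0.03826 m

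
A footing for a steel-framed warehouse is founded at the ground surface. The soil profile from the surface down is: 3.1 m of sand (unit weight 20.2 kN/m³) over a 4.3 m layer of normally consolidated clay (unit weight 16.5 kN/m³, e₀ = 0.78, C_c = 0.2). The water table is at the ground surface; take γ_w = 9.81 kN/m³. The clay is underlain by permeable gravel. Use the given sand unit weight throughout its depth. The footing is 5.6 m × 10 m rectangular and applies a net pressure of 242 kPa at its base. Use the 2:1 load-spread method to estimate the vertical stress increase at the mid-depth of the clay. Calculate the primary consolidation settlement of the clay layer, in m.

S_c ≈ 0.213 m

Mid-depth of clay below the ground surface: z = 3.1 + 4.3/2 = 5.25 m.
Total vertical stress at mid-clay: σ_v = 20.2×3.1 + 16.5×2.15 = 98.095 kPa.
Pore pressure: u = 9.81×(5.25 − 0) = 51.503 kPa.
Initial effective stress: σ'_0 = σ_v − u = 98.095 − 51.503 = 46.592 kPa.
Stress increase at mid-clay by the 2:1 spreading method:
Δσ = qBL/((B+z)(L+z)) = 242×5.6×10/((5.6+5.25)(10+5.25)) = 81.904 kPa
Final effective stress: σ'_f = σ'_0 + Δσ = 46.592 + 81.904 = 128.5 kPa.
Normally consolidated clay, so the full stress increment lies on the virgin compression line:
S_c = C_c·H/(1+e₀)·log₁₀(σ'_f/σ'_0) = 0.2×4.3/(1+0.78)×log₁₀(128.5/46.592)
    = 0.48315 × 0.44059 = 0.2129 m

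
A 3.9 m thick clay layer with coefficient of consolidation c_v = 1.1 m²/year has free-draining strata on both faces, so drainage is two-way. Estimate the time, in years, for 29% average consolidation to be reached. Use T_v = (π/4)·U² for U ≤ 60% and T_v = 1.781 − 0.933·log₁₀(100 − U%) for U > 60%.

t ≈ 0.228 years

Drainage path length: H_d = H/2 = 1.95 m (double drainage).
U ≤ 60%: T_v = (π/4)·U² = (π/4)×0.29² = 0.066052.
t = T_v·H_d²/c_v = 0.066052×1.95²/1.1 = 0.2283 years.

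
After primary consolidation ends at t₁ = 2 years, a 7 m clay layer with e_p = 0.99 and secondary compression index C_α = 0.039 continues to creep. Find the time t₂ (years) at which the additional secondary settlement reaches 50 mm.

S_s = C_α·H/(1+e_p)·log₁₀(t₂/t₁) ⇒ log₁₀(t₂/t₁) = S_s·(1+e_p)/(C_α·H).
log₁₀(t₂/t₁) = 0.05 × (1+0.99) / (0.039×7) = 0.3645
t₂ = t₁ × 10^0.3645 = 2 × 2.315 = 4.629 years

t₂ ≈ 4.63 years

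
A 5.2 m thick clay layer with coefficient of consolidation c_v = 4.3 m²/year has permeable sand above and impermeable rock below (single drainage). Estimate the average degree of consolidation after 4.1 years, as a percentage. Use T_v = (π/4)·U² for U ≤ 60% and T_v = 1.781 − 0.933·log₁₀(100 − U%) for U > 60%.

Drainage path length: H_d = H = 5.2 m (single drainage).
T_v = c_v·t/H_d² = 4.3×4.1/5.2² = 0.652.
T_v = 0.652 corresponds to the U > 60% branch:
U = 1 − 10^((1.781 − T_v)/0.933)/100 = 0.8378

U ≈ 83.8 %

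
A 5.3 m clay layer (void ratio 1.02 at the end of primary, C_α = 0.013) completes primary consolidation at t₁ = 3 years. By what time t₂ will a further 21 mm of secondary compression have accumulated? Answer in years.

t₂ ≈ 12.4 years

S_s = C_α·H/(1+e_p)·log₁₀(t₂/t₁) ⇒ log₁₀(t₂/t₁) = S_s·(1+e_p)/(C_α·H).
log₁₀(t₂/t₁) = 0.021 × (1+1.02) / (0.013×5.3) = 0.6157
t₂ = t₁ × 10^0.6157 = 3 × 4.127 = 12.38 years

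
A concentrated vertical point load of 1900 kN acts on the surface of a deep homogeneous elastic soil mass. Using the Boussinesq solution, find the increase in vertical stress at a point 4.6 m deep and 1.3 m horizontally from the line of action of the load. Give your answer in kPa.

Δσ_z ≈ 35.4 kPa

Boussinesq vertical stress below a point load on an elastic half-space:
Δσ_z = 3P/(2πz²) · [1 + (r/z)²]^(−5/2)
r/z = 1.3/4.6 = 0.28261; [1+(r/z)²]^(−5/2) = 0.82523.
Δσ_z = 3×1900/(2π×4.6²) × 0.82523 = 42.873 × 0.82523 = 35.38 kPa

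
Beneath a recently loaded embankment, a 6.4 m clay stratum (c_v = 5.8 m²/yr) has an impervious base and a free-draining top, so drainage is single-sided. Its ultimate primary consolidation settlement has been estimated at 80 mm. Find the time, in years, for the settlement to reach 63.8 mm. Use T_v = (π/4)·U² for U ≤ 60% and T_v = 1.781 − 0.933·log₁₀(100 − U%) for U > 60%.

Drainage path length: H_d = H = 6.4 m (single drainage).
U = S(t)/S_ult = 63.8/80 = 0.7975.
U > 60%: T_v = 1.781 − 0.933·log₁₀(100 − 79.75) = 0.56211.
t = T_v·H_d²/c_v = 0.56211×6.4²/5.8 = 3.97 years.

t ≈ 3.97 years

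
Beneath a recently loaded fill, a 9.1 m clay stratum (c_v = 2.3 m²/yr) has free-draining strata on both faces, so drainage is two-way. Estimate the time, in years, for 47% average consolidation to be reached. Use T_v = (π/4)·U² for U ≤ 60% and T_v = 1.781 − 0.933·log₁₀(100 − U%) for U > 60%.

t ≈ 1.56 years

Drainage path length: H_d = H/2 = 4.55 m (double drainage).
U ≤ 60%: T_v = (π/4)·U² = (π/4)×0.47² = 0.17349.
t = T_v·H_d²/c_v = 0.17349×4.55²/2.3 = 1.562 years.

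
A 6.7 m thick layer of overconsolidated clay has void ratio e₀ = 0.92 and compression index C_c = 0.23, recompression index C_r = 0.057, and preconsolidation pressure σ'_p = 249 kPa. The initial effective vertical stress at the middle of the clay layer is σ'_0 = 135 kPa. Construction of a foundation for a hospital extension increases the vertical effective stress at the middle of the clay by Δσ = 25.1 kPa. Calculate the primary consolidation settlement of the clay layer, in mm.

S_c ≈ 14.7 mm

Final effective stress: σ'_f = 135 + 25.1 = 160.1 kPa.
σ'_f = 160.1 ≤ σ'_p = 249 kPa, so the clay remains overconsolidated and only the recompression index applies:
S_c = C_r·H/(1+e₀)·log₁₀(σ'_f/σ'_0) = 0.057×6.7/1.92×log₁₀(160.1/135)
    = 0.19891 × 0.074058 = 0.01473 m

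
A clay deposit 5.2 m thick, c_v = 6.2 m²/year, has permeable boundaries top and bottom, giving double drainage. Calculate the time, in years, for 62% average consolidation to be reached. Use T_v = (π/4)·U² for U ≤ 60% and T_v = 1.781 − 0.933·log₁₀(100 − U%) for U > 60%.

Drainage path length: H_d = H/2 = 2.6 m (double drainage).
U > 60%: T_v = 1.781 − 0.933·log₁₀(100 − 62) = 0.30706.
t = T_v·H_d²/c_v = 0.30706×2.6²/6.2 = 0.3348 years.

t ≈ 0.335 years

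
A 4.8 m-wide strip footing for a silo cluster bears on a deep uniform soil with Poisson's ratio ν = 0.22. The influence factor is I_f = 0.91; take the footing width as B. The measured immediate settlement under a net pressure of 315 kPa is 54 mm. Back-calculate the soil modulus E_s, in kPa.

E_s ≈ 24200 kPa

S_e = q·B·(1−ν²)/E_s · I_f  ⇒  E_s = q·B·(1−ν²)·I_f / S_e.
E_s = 315 × 4.8 × 0.9516 × 0.91 / 0.054 = 24250 kPa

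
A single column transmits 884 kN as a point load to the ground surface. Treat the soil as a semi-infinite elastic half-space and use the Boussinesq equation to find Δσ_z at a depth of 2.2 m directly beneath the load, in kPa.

Boussinesq vertical stress below a point load on an elastic half-space:
Δσ_z = 3P/(2πz²) · [1 + (r/z)²]^(−5/2)
r/z = 0/2.2 = 0; [1+(r/z)²]^(−5/2) = 1.
Δσ_z = 3×884/(2π×2.2²) × 1 = 87.206 × 1 = 87.21 kPa

Δσ_z ≈ 87.2 kPa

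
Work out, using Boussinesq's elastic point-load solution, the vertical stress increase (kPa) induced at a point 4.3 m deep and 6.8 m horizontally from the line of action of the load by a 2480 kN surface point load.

Boussinesq vertical stress below a point load on an elastic half-space:
Δσ_z = 3P/(2πz²) · [1 + (r/z)²]^(−5/2)
r/z = 6.8/4.3 = 1.5814; [1+(r/z)²]^(−5/2) = 0.043609.
Δσ_z = 3×2480/(2π×4.3²) × 0.043609 = 64.041 × 0.043609 = 2.793 kPa

Δσ_z ≈ 2.79 kPa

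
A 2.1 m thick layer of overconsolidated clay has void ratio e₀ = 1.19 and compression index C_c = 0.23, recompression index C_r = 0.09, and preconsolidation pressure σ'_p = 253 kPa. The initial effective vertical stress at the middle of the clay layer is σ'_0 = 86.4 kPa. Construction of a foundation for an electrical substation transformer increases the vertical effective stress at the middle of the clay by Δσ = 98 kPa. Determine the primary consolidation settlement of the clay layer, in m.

Final effective stress: σ'_f = 86.4 + 98 = 184.4 kPa.
σ'_f = 184.4 ≤ σ'_p = 253 kPa, so the clay remains overconsolidated and only the recompression index applies:
S_c = C_r·H/(1+e₀)·log₁₀(σ'_f/σ'_0) = 0.09×2.1/2.19×log₁₀(184.4/86.4)
    = 0.086301 × 0.32925 = 0.02841 m

S_c ≈ 0.0284 m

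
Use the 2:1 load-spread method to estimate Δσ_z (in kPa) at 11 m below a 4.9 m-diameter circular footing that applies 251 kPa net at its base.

Δσ_z ≈ 23.8 kPa

By the 2:1 method the load spreads at 1 horizontal : 2 vertical, so at depth z the loaded area has grown by z in each plan dimension:
Δσ ≈ qD²/(D+z)² = 251×4.9²/(4.9+11)² = 23.838 kPa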